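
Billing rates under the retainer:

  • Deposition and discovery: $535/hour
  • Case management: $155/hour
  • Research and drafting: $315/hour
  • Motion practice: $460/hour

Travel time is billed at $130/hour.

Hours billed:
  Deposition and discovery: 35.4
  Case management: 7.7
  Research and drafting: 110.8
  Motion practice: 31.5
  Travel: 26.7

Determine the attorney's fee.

Deposition and discovery: 35.4 × $535 = $18,939.00
Case management: 7.7 × $155 = $1,193.50
Research and drafting: 110.8 × $315 = $34,902.00
Motion practice: 31.5 × $460 = $14,490.00
Subtotal: $18,939.00 + $1,193.50 + $34,902.00 + $14,490.00 = $69,524.50
Travel: 26.7 × $130 = $3,471.00
Total: $69,524.50 + $3,471.00 = $72,995.50

$72,995.50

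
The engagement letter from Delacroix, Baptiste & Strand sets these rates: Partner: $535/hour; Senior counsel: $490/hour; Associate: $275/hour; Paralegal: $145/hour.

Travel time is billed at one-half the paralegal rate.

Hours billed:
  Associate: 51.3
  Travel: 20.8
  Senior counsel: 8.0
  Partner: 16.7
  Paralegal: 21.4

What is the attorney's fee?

$31,573.00

Partner: 16.7 × $535 = $8,934.50
Senior counsel: 8.0 × $490 = $3,920.00
Associate: 51.3 × $275 = $14,107.50
Paralegal: 21.4 × $145 = $3,103.00
Subtotal: $8,934.50 + $3,920.00 + $14,107.50 + $3,103.00 = $30,065.00
Travel: 20.8 × ($145 ÷ 2) = 20.8 × $72.50 = $1,508.00
Total: $30,065.00 + $1,508.00 = $31,573.00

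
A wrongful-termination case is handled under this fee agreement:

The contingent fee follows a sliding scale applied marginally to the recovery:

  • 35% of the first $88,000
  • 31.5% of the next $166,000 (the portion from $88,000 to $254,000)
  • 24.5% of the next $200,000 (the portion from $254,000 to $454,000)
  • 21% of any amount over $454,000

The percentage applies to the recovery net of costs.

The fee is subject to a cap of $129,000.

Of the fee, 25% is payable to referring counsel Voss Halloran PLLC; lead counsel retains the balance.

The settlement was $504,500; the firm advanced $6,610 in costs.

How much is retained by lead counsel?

$96,750.00

Fee base (net of costs): $504,500 − $6,610 = $497,890
First $88,000 at 35% = $30,800.00
Next $166,000 at 31.5% = $52,290.00
Next $200,000 at 24.5% = $49,000.00
Remaining $43,890 at 21% = $9,216.90
Fee: $30,800.00 + $52,290.00 + $49,000.00 + $9,216.90 = $141,306.90
$141,306.90 exceeds the $129,000 cap, so the fee is capped at $129,000.00.
Referral share: 25% of $129,000.00 = $32,250.00; lead counsel retains $129,000.00 − $32,250.00 = $96,750.00.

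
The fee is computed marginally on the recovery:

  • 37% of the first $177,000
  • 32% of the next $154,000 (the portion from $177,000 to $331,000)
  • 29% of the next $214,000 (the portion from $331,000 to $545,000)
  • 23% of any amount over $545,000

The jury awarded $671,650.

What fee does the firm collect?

$205,959.50

First $177,000 at 37% = $65,490.00
Next $154,000 at 32% = $49,280.00
Next $214,000 at 29% = $62,060.00
Remaining $126,650 at 23% = $29,129.50
Fee: $65,490.00 + $49,280.00 + $62,060.00 + $29,129.50 = $205,959.50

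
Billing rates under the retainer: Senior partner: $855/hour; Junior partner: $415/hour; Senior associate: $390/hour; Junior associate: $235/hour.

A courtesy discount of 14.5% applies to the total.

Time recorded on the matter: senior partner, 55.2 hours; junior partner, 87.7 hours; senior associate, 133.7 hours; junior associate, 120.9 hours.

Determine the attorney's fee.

$140,344.83

Senior partner: 55.2 × $855 = $47,196.00
Junior partner: 87.7 × $415 = $36,395.50
Senior associate: 133.7 × $390 = $52,143.00
Junior associate: 120.9 × $235 = $28,411.50
Subtotal: $164,146.00
Less 14.5% discount: −$23,801.17
Total: $164,146.00 − $23,801.17 = $140,344.83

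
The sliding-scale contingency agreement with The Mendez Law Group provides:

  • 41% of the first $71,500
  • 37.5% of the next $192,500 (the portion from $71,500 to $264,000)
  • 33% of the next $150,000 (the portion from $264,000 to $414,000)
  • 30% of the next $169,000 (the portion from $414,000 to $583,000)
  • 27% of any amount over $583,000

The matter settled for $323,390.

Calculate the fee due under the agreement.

First $71,500 at 41% = $29,315.00
Next $192,500 at 37.5% = $72,187.50
Remaining $59,390 at 33% = $19,598.70
Fee: $29,315.00 + $72,187.50 + $19,598.70 = $121,101.20

$121,101.20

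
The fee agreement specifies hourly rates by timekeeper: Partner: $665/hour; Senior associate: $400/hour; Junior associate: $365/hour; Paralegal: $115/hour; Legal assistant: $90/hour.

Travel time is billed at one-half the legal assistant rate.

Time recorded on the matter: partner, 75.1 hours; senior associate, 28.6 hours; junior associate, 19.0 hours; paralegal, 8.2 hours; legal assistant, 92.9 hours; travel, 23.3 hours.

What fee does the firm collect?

Partner: 75.1 × $665 = $49,941.50
Senior associate: 28.6 × $400 = $11,440.00
Junior associate: 19.0 × $365 = $6,935.00
Paralegal: 8.2 × $115 = $943.00
Legal assistant: 92.9 × $90 = $8,361.00
Subtotal: $49,941.50 + $11,440.00 + $6,935.00 + $943.00 + $8,361.00 = $77,620.50
Travel: 23.3 × ($90 ÷ 2) = 23.3 × $45.00 = $1,048.50
Total: $77,620.50 + $1,048.50 = $78,669.00

$78,669.00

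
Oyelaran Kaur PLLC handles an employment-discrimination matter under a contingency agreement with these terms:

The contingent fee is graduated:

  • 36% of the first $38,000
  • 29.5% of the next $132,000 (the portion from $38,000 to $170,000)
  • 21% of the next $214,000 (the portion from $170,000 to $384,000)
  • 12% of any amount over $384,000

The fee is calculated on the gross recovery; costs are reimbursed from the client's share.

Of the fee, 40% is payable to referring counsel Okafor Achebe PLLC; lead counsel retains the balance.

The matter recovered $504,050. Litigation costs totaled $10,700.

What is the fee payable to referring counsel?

$44,786.40

Fee base is the gross recovery, $504,050; costs are reimbursed separately.
First $38,000 at 36% = $13,680.00
Next $132,000 at 29.5% = $38,940.00
Next $214,000 at 21% = $44,940.00
Remaining $120,050 at 12% = $14,406.00
Fee: $13,680.00 + $38,940.00 + $44,940.00 + $14,406.00 = $111,966.00
Referral share: 40% of $111,966.00 = $44,786.40; lead counsel retains $111,966.00 − $44,786.40 = $67,179.60.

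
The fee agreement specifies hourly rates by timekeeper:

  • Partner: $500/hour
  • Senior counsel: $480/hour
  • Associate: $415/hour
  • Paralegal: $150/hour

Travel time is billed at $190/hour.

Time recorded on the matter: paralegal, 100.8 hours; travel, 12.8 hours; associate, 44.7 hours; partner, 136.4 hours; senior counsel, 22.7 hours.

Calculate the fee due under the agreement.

$115,198.50

Partner: 136.4 × $500 = $68,200.00
Senior counsel: 22.7 × $480 = $10,896.00
Associate: 44.7 × $415 = $18,550.50
Paralegal: 100.8 × $150 = $15,120.00
Subtotal: $68,200.00 + $10,896.00 + $18,550.50 + $15,120.00 = $112,766.50
Travel: 12.8 × $190 = $2,432.00
Total: $112,766.50 + $2,432.00 = $115,198.50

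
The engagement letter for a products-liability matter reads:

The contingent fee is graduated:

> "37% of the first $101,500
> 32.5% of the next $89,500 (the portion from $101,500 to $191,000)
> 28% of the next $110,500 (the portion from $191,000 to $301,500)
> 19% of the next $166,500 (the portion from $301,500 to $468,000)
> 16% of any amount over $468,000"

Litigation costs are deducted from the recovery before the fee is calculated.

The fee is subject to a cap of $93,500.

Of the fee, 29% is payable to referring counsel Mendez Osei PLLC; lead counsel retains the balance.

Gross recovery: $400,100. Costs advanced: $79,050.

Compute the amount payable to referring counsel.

$27,115.00

Fee base (net of costs): $400,100 − $79,050 = $321,050
First $101,500 at 37% = $37,555.00
Next $89,500 at 32.5% = $29,087.50
Next $110,500 at 28% = $30,940.00
Remaining $19,550 at 19% = $3,714.50
Fee: $37,555.00 + $29,087.50 + $30,940.00 + $3,714.50 = $101,297.00
$101,297.00 exceeds the $93,500 cap, so the fee is capped at $93,500.00.
Referral share: 29% of $93,500.00 = $27,115.00; lead counsel retains $93,500.00 − $27,115.00 = $66,385.00.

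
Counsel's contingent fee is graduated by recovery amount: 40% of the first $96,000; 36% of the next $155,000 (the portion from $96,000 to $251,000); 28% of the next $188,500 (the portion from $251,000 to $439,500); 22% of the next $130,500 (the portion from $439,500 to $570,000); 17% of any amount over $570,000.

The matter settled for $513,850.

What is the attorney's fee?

First $96,000 at 40% = $38,400.00
Next $155,000 at 36% = $55,800.00
Next $188,500 at 28% = $52,780.00
Remaining $74,350 at 22% = $16,357.00
Fee: $38,400.00 + $55,800.00 + $52,780.00 + $16,357.00 = $163,337.00

$163,337.00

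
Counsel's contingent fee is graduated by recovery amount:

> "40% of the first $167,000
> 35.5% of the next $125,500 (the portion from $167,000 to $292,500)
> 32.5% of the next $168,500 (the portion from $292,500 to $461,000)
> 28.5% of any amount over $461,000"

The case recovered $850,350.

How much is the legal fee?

First $167,000 at 40% = $66,800.00
Next $125,500 at 35.5% = $44,552.50
Next $168,500 at 32.5% = $54,762.50
Remaining $389,350 at 28.5% = $110,964.75
Fee: $66,800.00 + $44,552.50 + $54,762.50 + $110,964.75 = $277,079.75

$277,079.75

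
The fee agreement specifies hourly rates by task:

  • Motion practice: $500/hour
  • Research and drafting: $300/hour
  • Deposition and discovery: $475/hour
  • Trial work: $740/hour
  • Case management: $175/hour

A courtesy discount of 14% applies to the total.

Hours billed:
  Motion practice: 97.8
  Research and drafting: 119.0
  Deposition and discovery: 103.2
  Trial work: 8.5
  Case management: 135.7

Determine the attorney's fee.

$140,745.45

Motion practice: 97.8 × $500 = $48,900.00
Research and drafting: 119.0 × $300 = $35,700.00
Deposition and discovery: 103.2 × $475 = $49,020.00
Trial work: 8.5 × $740 = $6,290.00
Case management: 135.7 × $175 = $23,747.50
Subtotal: $163,657.50
Less 14% discount: −$22,912.05
Total: $163,657.50 − $22,912.05 = $140,745.45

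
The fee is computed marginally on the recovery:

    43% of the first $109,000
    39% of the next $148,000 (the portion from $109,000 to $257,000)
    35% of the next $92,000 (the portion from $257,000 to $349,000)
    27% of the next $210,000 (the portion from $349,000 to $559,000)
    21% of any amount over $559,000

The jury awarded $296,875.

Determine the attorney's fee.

First $109,000 at 43% = $46,870.00
Next $148,000 at 39% = $57,720.00
Remaining $39,875 at 35% = $13,956.25
Fee: $46,870.00 + $57,720.00 + $13,956.25 = $118,546.25

$118,546.25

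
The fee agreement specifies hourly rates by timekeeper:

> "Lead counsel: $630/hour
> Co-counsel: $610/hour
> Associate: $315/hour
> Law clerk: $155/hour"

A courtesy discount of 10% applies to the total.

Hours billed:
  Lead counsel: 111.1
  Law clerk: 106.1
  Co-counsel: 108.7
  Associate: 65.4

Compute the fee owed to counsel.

$156,011.85

Lead counsel: 111.1 × $630 = $69,993.00
Co-counsel: 108.7 × $610 = $66,307.00
Associate: 65.4 × $315 = $20,601.00
Law clerk: 106.1 × $155 = $16,445.50
Subtotal: $173,346.50
Less 10% discount: −$17,334.65
Total: $173,346.50 − $17,334.65 = $156,011.85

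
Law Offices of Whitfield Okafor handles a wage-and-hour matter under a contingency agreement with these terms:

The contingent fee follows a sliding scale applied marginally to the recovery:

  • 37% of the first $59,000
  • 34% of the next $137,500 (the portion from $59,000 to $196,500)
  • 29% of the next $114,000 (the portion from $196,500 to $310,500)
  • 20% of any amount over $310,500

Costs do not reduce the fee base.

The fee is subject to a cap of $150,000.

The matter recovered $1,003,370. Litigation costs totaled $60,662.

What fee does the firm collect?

$150,000.00

Fee base is the gross recovery, $1,003,370; costs are reimbursed separately.
First $59,000 at 37% = $21,830.00
Next $137,500 at 34% = $46,750.00
Next $114,000 at 29% = $33,060.00
Remaining $692,870 at 20% = $138,574.00
Fee: $21,830.00 + $46,750.00 + $33,060.00 + $138,574.00 = $240,214.00
$240,214.00 exceeds the $150,000 cap, so the fee is capped at $150,000.00.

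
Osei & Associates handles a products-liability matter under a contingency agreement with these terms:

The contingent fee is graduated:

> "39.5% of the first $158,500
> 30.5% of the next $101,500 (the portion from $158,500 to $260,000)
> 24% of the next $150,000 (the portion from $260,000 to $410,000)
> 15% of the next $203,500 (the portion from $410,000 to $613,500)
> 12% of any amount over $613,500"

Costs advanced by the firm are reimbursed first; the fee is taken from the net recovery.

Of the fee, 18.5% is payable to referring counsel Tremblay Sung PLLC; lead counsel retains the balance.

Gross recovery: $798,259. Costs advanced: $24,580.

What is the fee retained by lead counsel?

$146,138.86

Fee base (net of costs): $798,259 − $24,580 = $773,679
First $158,500 at 39.5% = $62,607.50
Next $101,500 at 30.5% = $30,957.50
Next $150,000 at 24% = $36,000.00
Next $203,500 at 15% = $30,525.00
Remaining $160,179 at 12% = $19,221.48
Fee: $62,607.50 + $30,957.50 + $36,000.00 + $30,525.00 + $19,221.48 = $179,311.48
Referral share: 18.5% of $179,311.48 = $33,172.62; lead counsel retains $179,311.48 − $33,172.62 = $146,138.86.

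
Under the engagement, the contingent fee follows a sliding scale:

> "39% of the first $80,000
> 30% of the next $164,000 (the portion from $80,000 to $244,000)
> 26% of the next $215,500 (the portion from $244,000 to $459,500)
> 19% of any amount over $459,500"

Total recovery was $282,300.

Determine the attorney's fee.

First $80,000 at 39% = $31,200.00
Next $164,000 at 30% = $49,200.00
Remaining $38,300 at 26% = $9,958.00
Fee: $31,200.00 + $49,200.00 + $9,958.00 = $90,358.00

$90,358.00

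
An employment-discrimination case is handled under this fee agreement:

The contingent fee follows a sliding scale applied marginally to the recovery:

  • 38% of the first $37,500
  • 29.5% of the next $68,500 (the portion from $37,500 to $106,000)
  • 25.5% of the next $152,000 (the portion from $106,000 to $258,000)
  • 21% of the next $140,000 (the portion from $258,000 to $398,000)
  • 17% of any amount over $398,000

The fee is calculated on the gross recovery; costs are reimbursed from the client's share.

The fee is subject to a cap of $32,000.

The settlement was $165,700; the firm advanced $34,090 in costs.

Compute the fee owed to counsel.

$32,000.00

Fee base is the gross recovery, $165,700; costs are reimbursed separately.
First $37,500 at 38% = $14,250.00
Next $68,500 at 29.5% = $20,207.50
Remaining $59,700 at 25.5% = $15,223.50
Fee: $14,250.00 + $20,207.50 + $15,223.50 = $49,681.00
$49,681.00 exceeds the $32,000 cap, so the fee is capped at $32,000.00.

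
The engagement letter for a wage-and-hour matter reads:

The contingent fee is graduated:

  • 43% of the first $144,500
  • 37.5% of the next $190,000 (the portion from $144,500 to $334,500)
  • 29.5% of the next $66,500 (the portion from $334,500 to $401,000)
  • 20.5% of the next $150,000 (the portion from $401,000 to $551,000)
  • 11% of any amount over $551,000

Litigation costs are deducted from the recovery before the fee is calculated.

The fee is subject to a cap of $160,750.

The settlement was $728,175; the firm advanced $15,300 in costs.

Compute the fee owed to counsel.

Fee base (net of costs): $728,175 − $15,300 = $712,875
First $144,500 at 43% = $62,135.00
Next $190,000 at 37.5% = $71,250.00
Next $66,500 at 29.5% = $19,617.50
Next $150,000 at 20.5% = $30,750.00
Remaining $161,875 at 11% = $17,806.25
Fee: $62,135.00 + $71,250.00 + $19,617.50 + $30,750.00 + $17,806.25 = $201,558.75
$201,558.75 exceeds the $160,750 cap, so the fee is capped at $160,750.00.

$160,750.00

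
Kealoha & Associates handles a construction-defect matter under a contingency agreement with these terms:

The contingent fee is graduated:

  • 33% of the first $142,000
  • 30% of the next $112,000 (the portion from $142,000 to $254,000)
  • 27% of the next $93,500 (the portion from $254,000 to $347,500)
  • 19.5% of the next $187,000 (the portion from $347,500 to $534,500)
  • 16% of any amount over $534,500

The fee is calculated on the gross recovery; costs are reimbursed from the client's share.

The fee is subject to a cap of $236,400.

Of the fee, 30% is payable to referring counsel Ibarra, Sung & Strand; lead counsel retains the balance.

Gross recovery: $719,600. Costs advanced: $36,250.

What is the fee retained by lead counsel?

Fee base is the gross recovery, $719,600; costs are reimbursed separately.
First $142,000 at 33% = $46,860.00
Next $112,000 at 30% = $33,600.00
Next $93,500 at 27% = $25,245.00
Next $187,000 at 19.5% = $36,465.00
Remaining $185,100 at 16% = $29,616.00
Fee: $46,860.00 + $33,600.00 + $25,245.00 + $36,465.00 + $29,616.00 = $171,786.00
$171,786.00 is under the $236,400 cap.
Referral share: 30% of $171,786.00 = $51,535.80; lead counsel retains $171,786.00 − $51,535.80 = $120,250.20.

$120,250.20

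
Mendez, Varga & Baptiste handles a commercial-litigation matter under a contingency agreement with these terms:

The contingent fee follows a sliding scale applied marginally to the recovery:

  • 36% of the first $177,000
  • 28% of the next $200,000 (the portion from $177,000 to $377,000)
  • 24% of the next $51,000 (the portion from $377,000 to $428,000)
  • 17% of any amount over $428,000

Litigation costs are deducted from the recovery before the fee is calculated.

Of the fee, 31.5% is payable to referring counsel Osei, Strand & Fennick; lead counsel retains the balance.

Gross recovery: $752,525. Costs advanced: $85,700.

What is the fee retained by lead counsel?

Fee base (net of costs): $752,525 − $85,700 = $666,825
First $177,000 at 36% = $63,720.00
Next $200,000 at 28% = $56,000.00
Next $51,000 at 24% = $12,240.00
Remaining $238,825 at 17% = $40,600.25
Fee: $63,720.00 + $56,000.00 + $12,240.00 + $40,600.25 = $172,560.25
Referral share: 31.5% of $172,560.25 = $54,356.48; lead counsel retains $172,560.25 − $54,356.48 = $118,203.77.

$118,203.77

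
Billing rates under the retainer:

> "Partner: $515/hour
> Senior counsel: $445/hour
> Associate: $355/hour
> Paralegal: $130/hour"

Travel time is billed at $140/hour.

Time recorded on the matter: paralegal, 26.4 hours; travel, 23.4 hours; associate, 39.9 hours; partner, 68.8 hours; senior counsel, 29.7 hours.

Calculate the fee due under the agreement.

Partner: 68.8 × $515 = $35,432.00
Senior counsel: 29.7 × $445 = $13,216.50
Associate: 39.9 × $355 = $14,164.50
Paralegal: 26.4 × $130 = $3,432.00
Subtotal: $35,432.00 + $13,216.50 + $14,164.50 + $3,432.00 = $66,245.00
Travel: 23.4 × $140 = $3,276.00
Total: $66,245.00 + $3,276.00 = $69,521.00

$69,521.00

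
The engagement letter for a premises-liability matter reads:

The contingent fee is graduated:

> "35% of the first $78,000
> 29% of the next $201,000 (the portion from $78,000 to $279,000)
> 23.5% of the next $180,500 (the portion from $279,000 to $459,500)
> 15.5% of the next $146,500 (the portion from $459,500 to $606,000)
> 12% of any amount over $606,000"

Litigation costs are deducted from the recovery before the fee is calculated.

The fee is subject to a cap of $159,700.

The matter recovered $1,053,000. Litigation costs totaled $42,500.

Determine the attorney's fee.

Fee base (net of costs): $1,053,000 − $42,500 = $1,010,500
First $78,000 at 35% = $27,300.00
Next $201,000 at 29% = $58,290.00
Next $180,500 at 23.5% = $42,417.50
Next $146,500 at 15.5% = $22,707.50
Remaining $404,500 at 12% = $48,540.00
Fee: $27,300.00 + $58,290.00 + $42,417.50 + $22,707.50 + $48,540.00 = $199,255.00
$199,255.00 exceeds the $159,700 cap, so the fee is capped at $159,700.00.

$159,700.00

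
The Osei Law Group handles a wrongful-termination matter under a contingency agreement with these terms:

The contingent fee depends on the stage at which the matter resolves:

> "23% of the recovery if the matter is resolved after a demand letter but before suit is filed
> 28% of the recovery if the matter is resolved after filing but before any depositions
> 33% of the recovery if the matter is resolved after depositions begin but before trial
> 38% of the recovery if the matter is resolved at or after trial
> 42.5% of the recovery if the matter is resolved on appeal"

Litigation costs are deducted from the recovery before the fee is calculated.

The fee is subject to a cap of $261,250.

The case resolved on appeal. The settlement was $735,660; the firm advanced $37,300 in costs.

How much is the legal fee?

$261,250.00

Fee base (net of costs): $735,660 − $37,300 = $698,360
The matter resolved on appeal, so the 42.5% rate applies.
$698,360 × 42.5% = $296,803.00
$296,803.00 exceeds the $261,250 cap, so the fee is capped at $261,250.00.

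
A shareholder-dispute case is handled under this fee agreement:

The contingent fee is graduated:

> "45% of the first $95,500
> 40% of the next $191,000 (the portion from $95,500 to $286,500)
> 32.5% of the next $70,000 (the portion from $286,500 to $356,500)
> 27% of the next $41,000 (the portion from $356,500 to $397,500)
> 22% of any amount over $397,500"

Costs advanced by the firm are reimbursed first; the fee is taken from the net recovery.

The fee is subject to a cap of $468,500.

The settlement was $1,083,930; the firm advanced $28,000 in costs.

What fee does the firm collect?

$298,049.60

Fee base (net of costs): $1,083,930 − $28,000 = $1,055,930
First $95,500 at 45% = $42,975.00
Next $191,000 at 40% = $76,400.00
Next $70,000 at 32.5% = $22,750.00
Next $41,000 at 27% = $11,070.00
Remaining $658,430 at 22% = $144,854.60
Fee: $42,975.00 + $76,400.00 + $22,750.00 + $11,070.00 + $144,854.60 = $298,049.60
$298,049.60 is under the $468,500 cap.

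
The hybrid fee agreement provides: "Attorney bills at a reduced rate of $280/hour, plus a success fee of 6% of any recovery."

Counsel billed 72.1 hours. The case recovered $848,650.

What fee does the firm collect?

$71,107.00

Hourly: 72.1 × $280 = $20,188.00
Success fee: 6% of $848,650 = $50,919.00
Total: $20,188.00 + $50,919.00 = $71,107.00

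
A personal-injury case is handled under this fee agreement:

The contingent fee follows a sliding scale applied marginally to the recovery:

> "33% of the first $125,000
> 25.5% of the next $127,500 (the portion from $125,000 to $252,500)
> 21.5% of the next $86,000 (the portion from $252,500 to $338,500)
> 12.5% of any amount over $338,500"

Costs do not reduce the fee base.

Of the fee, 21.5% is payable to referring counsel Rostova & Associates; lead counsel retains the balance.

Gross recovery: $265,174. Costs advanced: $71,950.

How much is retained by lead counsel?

$60,042.62

Fee base is the gross recovery, $265,174; costs are reimbursed separately.
First $125,000 at 33% = $41,250.00
Next $127,500 at 25.5% = $32,512.50
Remaining $12,674 at 21.5% = $2,724.91
Fee: $41,250.00 + $32,512.50 + $2,724.91 = $76,487.41
Referral share: 21.5% of $76,487.41 = $16,444.79; lead counsel retains $76,487.41 − $16,444.79 = $60,042.62.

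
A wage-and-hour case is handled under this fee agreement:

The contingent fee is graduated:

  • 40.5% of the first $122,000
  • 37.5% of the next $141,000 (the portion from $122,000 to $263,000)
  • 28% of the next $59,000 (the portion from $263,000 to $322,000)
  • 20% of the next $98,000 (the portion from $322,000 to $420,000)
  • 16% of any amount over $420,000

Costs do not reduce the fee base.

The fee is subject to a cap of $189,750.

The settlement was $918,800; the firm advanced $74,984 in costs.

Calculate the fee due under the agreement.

Fee base is the gross recovery, $918,800; costs are reimbursed separately.
First $122,000 at 40.5% = $49,410.00
Next $141,000 at 37.5% = $52,875.00
Next $59,000 at 28% = $16,520.00
Next $98,000 at 20% = $19,600.00
Remaining $498,800 at 16% = $79,808.00
Fee: $49,410.00 + $52,875.00 + $16,520.00 + $19,600.00 + $79,808.00 = $218,213.00
$218,213.00 exceeds the $189,750 cap, so the fee is capped at $189,750.00.

$189,750.00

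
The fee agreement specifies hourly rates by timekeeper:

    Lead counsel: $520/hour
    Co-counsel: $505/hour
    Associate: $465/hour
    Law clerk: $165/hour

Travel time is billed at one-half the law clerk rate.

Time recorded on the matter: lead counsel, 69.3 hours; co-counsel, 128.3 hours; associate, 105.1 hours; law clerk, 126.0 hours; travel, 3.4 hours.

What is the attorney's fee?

$170,769.50

Lead counsel: 69.3 × $520 = $36,036.00
Co-counsel: 128.3 × $505 = $64,791.50
Associate: 105.1 × $465 = $48,871.50
Law clerk: 126.0 × $165 = $20,790.00
Subtotal: $36,036.00 + $64,791.50 + $48,871.50 + $20,790.00 = $170,489.00
Travel: 3.4 × ($165 ÷ 2) = 3.4 × $82.50 = $280.50
Total: $170,489.00 + $280.50 = $170,769.50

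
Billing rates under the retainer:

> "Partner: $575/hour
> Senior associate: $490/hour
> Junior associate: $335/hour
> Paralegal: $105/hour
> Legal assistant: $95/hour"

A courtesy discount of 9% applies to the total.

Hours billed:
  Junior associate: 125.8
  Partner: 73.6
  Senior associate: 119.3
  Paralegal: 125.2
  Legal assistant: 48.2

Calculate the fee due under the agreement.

Partner: 73.6 × $575 = $42,320.00
Senior associate: 119.3 × $490 = $58,457.00
Junior associate: 125.8 × $335 = $42,143.00
Paralegal: 125.2 × $105 = $13,146.00
Legal assistant: 48.2 × $95 = $4,579.00
Subtotal: $160,645.00
Less 9% discount: −$14,458.05
Total: $160,645.00 − $14,458.05 = $146,186.95

$146,186.95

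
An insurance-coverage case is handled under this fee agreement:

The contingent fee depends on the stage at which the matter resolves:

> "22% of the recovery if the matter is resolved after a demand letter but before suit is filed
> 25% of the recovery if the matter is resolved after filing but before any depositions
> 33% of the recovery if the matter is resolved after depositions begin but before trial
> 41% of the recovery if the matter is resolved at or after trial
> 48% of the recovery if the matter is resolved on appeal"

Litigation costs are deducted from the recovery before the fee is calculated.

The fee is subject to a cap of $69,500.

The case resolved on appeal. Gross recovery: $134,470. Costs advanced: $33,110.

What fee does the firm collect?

Fee base (net of costs): $134,470 − $33,110 = $101,360
The matter resolved on appeal, so the 48% rate applies.
$101,360 × 48% = $48,652.80
$48,652.80 is under the $69,500 cap.

$48,652.80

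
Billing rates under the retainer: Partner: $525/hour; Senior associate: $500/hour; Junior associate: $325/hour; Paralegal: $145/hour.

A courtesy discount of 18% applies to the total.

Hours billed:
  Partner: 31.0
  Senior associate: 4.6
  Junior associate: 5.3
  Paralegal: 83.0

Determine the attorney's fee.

$26,512.65

Partner: 31.0 × $525 = $16,275.00
Senior associate: 4.6 × $500 = $2,300.00
Junior associate: 5.3 × $325 = $1,722.50
Paralegal: 83.0 × $145 = $12,035.00
Subtotal: $32,332.50
Less 18% discount: −$5,819.85
Total: $32,332.50 − $5,819.85 = $26,512.65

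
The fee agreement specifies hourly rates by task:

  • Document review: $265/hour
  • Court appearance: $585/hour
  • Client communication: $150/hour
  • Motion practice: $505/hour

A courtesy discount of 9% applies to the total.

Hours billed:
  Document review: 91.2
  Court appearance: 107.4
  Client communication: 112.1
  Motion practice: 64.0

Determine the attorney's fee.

$123,880.12

Document review: 91.2 × $265 = $24,168.00
Court appearance: 107.4 × $585 = $62,829.00
Client communication: 112.1 × $150 = $16,815.00
Motion practice: 64.0 × $505 = $32,320.00
Subtotal: $136,132.00
Less 9% discount: −$12,251.88
Total: $136,132.00 − $12,251.88 = $123,880.12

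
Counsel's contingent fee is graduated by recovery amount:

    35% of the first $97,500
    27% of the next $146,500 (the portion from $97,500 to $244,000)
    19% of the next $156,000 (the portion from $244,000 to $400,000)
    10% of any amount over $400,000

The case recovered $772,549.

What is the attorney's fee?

First $97,500 at 35% = $34,125.00
Next $146,500 at 27% = $39,555.00
Next $156,000 at 19% = $29,640.00
Remaining $372,549 at 10% = $37,254.90
Fee: $34,125.00 + $39,555.00 + $29,640.00 + $37,254.90 = $140,574.90

$140,574.90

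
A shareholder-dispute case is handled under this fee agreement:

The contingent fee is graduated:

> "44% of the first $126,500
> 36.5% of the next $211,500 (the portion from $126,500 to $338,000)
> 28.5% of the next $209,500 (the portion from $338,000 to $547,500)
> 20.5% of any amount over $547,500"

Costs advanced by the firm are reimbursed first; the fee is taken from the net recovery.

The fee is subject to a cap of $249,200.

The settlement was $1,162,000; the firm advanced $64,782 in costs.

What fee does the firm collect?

Fee base (net of costs): $1,162,000 − $64,782 = $1,097,218
First $126,500 at 44% = $55,660.00
Next $211,500 at 36.5% = $77,197.50
Next $209,500 at 28.5% = $59,707.50
Remaining $549,718 at 20.5% = $112,692.19
Fee: $55,660.00 + $77,197.50 + $59,707.50 + $112,692.19 = $305,257.19
$305,257.19 exceeds the $249,200 cap, so the fee is capped at $249,200.00.

$249,200.00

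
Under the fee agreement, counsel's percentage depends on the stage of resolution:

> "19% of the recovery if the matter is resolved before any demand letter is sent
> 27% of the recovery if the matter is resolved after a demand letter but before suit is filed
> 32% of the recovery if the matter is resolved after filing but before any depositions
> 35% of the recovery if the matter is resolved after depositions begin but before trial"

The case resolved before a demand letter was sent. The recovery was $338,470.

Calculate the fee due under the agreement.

The matter resolved before a demand letter was sent, so the 19% rate applies.
$338,470 × 19% = $64,309.30

$64,309.30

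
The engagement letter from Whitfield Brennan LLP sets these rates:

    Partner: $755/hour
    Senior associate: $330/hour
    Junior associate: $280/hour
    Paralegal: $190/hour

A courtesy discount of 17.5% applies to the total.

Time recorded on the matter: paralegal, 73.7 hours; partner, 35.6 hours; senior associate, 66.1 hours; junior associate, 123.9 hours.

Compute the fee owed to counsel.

$80,343.45

Partner: 35.6 × $755 = $26,878.00
Senior associate: 66.1 × $330 = $21,813.00
Junior associate: 123.9 × $280 = $34,692.00
Paralegal: 73.7 × $190 = $14,003.00
Subtotal: $97,386.00
Less 17.5% discount: −$17,042.55
Total: $97,386.00 − $17,042.55 = $80,343.45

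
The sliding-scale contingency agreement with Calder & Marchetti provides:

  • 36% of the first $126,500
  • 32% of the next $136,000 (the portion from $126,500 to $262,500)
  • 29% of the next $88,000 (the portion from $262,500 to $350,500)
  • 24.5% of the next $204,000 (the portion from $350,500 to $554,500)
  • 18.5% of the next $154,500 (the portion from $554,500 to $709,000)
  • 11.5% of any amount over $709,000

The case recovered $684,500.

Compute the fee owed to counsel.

$188,610.00

First $126,500 at 36% = $45,540.00
Next $136,000 at 32% = $43,520.00
Next $88,000 at 29% = $25,520.00
Next $204,000 at 24.5% = $49,980.00
Remaining $130,000 at 18.5% = $24,050.00
Fee: $45,540.00 + $43,520.00 + $25,520.00 + $49,980.00 + $24,050.00 = $188,610.00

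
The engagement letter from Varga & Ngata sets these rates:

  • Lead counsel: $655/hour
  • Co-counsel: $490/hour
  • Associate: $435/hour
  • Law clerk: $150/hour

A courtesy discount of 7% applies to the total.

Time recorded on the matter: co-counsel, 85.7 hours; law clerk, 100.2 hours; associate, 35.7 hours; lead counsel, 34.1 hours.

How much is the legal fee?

Lead counsel: 34.1 × $655 = $22,335.50
Co-counsel: 85.7 × $490 = $41,993.00
Associate: 35.7 × $435 = $15,529.50
Law clerk: 100.2 × $150 = $15,030.00
Subtotal: $94,888.00
Less 7% discount: −$6,642.16
Total: $94,888.00 − $6,642.16 = $88,245.84

$88,245.84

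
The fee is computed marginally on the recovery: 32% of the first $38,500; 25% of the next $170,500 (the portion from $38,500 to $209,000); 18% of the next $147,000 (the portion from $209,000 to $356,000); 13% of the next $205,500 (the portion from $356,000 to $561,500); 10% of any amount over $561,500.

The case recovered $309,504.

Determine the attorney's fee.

$73,035.72

First $38,500 at 32% = $12,320.00
Next $170,500 at 25% = $42,625.00
Remaining $100,504 at 18% = $18,090.72
Fee: $12,320.00 + $42,625.00 + $18,090.72 = $73,035.72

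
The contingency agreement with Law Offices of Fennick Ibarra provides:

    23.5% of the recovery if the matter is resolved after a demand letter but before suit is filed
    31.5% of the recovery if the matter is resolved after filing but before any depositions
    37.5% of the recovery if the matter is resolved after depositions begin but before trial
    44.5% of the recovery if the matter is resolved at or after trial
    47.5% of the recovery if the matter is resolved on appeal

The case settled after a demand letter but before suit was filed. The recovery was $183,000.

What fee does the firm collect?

The matter settled after a demand letter but before suit was filed, so the 23.5% rate applies.
$183,000 × 23.5% = $43,005.00

$43,005.00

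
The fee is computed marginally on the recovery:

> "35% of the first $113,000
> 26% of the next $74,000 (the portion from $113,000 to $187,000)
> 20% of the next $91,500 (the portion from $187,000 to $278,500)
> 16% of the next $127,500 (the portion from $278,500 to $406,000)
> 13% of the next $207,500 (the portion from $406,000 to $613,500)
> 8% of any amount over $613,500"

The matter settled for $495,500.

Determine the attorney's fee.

$109,125.00

First $113,000 at 35% = $39,550.00
Next $74,000 at 26% = $19,240.00
Next $91,500 at 20% = $18,300.00
Next $127,500 at 16% = $20,400.00
Remaining $89,500 at 13% = $11,635.00
Fee: $39,550.00 + $19,240.00 + $18,300.00 + $20,400.00 + $11,635.00 = $109,125.00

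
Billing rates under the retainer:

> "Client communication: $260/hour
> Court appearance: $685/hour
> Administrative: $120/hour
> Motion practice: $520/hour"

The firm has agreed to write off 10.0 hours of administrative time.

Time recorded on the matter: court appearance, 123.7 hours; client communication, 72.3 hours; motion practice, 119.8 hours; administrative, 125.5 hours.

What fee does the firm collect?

Client communication: 72.3 × $260 = $18,798.00
Court appearance: 123.7 × $685 = $84,734.50
Administrative: 125.5 × $120 = $15,060.00
Motion practice: 119.8 × $520 = $62,296.00
Subtotal: $180,888.50
Write-off: 10.0 × $120 = $1,200.00
Total: $180,888.50 − $1,200.00 = $179,688.50

$179,688.50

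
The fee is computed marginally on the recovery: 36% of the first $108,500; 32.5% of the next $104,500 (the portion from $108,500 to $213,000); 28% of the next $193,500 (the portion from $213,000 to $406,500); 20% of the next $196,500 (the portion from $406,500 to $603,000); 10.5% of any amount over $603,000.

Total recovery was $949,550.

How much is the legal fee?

$202,890.25

First $108,500 at 36% = $39,060.00
Next $104,500 at 32.5% = $33,962.50
Next $193,500 at 28% = $54,180.00
Next $196,500 at 20% = $39,300.00
Remaining $346,550 at 10.5% = $36,387.75
Fee: $39,060.00 + $33,962.50 + $54,180.00 + $39,300.00 + $36,387.75 = $202,890.25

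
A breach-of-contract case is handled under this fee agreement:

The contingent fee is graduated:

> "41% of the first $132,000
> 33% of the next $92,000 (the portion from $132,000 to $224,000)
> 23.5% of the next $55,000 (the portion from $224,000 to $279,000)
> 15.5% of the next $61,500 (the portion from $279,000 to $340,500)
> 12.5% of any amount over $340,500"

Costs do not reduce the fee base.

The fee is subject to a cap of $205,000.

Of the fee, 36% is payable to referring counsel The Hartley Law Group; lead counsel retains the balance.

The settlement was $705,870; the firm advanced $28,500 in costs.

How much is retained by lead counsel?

$97,669.60

Fee base is the gross recovery, $705,870; costs are reimbursed separately.
First $132,000 at 41% = $54,120.00
Next $92,000 at 33% = $30,360.00
Next $55,000 at 23.5% = $12,925.00
Next $61,500 at 15.5% = $9,532.50
Remaining $365,370 at 12.5% = $45,671.25
Fee: $54,120.00 + $30,360.00 + $12,925.00 + $9,532.50 + $45,671.25 = $152,608.75
$152,608.75 is under the $205,000 cap.
Referral share: 36% of $152,608.75 = $54,939.15; lead counsel retains $152,608.75 − $54,939.15 = $97,669.60.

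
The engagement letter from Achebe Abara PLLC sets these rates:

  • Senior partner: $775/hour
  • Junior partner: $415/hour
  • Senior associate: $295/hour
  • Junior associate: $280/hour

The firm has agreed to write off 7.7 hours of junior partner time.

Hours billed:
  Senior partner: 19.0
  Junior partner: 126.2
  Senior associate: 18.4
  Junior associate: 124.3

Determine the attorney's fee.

Senior partner: 19.0 × $775 = $14,725.00
Junior partner: 126.2 × $415 = $52,373.00
Senior associate: 18.4 × $295 = $5,428.00
Junior associate: 124.3 × $280 = $34,804.00
Subtotal: $107,330.00
Write-off: 7.7 × $415 = $3,195.50
Total: $107,330.00 − $3,195.50 = $104,134.50

$104,134.50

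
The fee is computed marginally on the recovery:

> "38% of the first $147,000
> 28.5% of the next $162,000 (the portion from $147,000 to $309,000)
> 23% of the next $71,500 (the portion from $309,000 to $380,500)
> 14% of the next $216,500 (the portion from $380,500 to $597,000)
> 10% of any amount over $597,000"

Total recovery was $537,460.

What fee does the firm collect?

First $147,000 at 38% = $55,860.00
Next $162,000 at 28.5% = $46,170.00
Next $71,500 at 23% = $16,445.00
Remaining $156,960 at 14% = $21,974.40
Fee: $55,860.00 + $46,170.00 + $16,445.00 + $21,974.40 = $140,449.40

$140,449.40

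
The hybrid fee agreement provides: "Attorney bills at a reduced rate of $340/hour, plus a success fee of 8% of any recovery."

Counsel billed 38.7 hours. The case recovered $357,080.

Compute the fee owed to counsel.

$41,724.40

Hourly: 38.7 × $340 = $13,158.00
Success fee: 8% of $357,080 = $28,566.40
Total: $13,158.00 + $28,566.40 = $41,724.40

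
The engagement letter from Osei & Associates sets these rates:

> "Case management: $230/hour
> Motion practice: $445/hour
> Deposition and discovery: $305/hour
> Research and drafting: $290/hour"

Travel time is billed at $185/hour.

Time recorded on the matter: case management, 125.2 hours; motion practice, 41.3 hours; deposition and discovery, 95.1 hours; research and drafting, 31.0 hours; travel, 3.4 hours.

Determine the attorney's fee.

Case management: 125.2 × $230 = $28,796.00
Motion practice: 41.3 × $445 = $18,378.50
Deposition and discovery: 95.1 × $305 = $29,005.50
Research and drafting: 31.0 × $290 = $8,990.00
Subtotal: $28,796.00 + $18,378.50 + $29,005.50 + $8,990.00 = $85,170.00
Travel: 3.4 × $185 = $629.00
Total: $85,170.00 + $629.00 = $85,799.00

$85,799.00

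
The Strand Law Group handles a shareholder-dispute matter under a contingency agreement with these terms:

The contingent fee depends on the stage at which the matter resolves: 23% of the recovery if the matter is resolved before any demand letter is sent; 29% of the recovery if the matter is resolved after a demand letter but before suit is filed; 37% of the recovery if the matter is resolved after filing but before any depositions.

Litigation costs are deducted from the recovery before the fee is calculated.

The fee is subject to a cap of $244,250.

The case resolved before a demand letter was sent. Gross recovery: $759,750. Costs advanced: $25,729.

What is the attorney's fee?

Fee base (net of costs): $759,750 − $25,729 = $734,021
The matter resolved before a demand letter was sent, so the 23% rate applies.
$734,021 × 23% = $168,824.83
$168,824.83 is under the $244,250 cap.

$168,824.83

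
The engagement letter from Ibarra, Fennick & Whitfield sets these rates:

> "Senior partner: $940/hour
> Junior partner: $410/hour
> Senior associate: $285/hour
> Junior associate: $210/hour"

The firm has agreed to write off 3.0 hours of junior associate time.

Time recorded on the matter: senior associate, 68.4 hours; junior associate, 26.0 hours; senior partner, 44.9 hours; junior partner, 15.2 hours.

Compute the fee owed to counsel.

$72,762.00

Senior partner: 44.9 × $940 = $42,206.00
Junior partner: 15.2 × $410 = $6,232.00
Senior associate: 68.4 × $285 = $19,494.00
Junior associate: 26.0 × $210 = $5,460.00
Subtotal: $73,392.00
Write-off: 3.0 × $210 = $630.00
Total: $73,392.00 − $630.00 = $72,762.00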